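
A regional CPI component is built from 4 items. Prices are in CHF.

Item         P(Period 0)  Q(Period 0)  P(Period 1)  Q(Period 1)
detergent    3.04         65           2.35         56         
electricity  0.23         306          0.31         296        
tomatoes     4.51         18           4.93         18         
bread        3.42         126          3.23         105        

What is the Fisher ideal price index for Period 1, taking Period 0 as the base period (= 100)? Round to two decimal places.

Laspeyres component (base-period weights):
ΣP(Period 1)Q(Period 0) = 2.35×65 + 0.31×306 + 4.93×18 + 3.23×126 = 152.75 + 94.86 + 88.74 + 406.98 = 743.33
ΣP(Period 0)Q(Period 0) = 3.04×65 + 0.23×306 + 4.51×18 + 3.42×126 = 197.6 + 70.38 + 81.18 + 430.92 = 780.08
L = 743.33 / 780.08 × 100 = 95.2889
Paasche component (current-period weights):
ΣP(Period 1)Q(Period 1) = 2.35×56 + 0.31×296 + 4.93×18 + 3.23×105 = 131.6 + 91.76 + 88.74 + 339.15 = 651.25
ΣP(Period 0)Q(Period 1) = 3.04×56 + 0.23×296 + 4.51×18 + 3.42×105 = 170.24 + 68.08 + 81.18 + 359.1 = 678.6
P = 651.25 / 678.6 × 100 = 95.9696
Fisher = √(L × P) = √(95.2889 × 95.9696) = 95.6287

95.63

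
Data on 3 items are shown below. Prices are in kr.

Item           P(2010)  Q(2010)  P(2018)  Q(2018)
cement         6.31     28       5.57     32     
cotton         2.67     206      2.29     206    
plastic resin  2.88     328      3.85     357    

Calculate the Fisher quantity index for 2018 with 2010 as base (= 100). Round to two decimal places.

106.80

Laspeyres component (base-period weights):
ΣP(2010)Q(2018) = 6.31×32 + 2.67×206 + 2.88×357 = 201.92 + 550.02 + 1028.16 = 1780.1
ΣP(2010)Q(2010) = 6.31×28 + 2.67×206 + 2.88×328 = 176.68 + 550.02 + 944.64 = 1671.34
L = 1780.1 / 1671.34 × 100 = 106.5074
Paasche component (current-period weights):
ΣP(2018)Q(2018) = 5.57×32 + 2.29×206 + 3.85×357 = 178.24 + 471.74 + 1374.45 = 2024.43
ΣP(2018)Q(2010) = 5.57×28 + 2.29×206 + 3.85×328 = 155.96 + 471.74 + 1262.8 = 1890.5
P = 2024.43 / 1890.5 × 100 = 107.0844
Fisher = √(L × P) = √(106.5074 × 107.0844) = 106.7955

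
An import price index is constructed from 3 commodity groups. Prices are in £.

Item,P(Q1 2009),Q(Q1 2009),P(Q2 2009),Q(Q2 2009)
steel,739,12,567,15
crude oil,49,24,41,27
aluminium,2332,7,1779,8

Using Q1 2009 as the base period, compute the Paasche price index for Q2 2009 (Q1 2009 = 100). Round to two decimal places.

Paasche price index uses current-period quantities as weights.
ΣP(Q2 2009)·Q(Q2 2009) = 567×15 + 41×27 + 1779×8 = 8505 + 1107 + 14232 = 23844
ΣP(Q1 2009)·Q(Q2 2009) = 739×15 + 49×27 + 2332×8 = 11085 + 1323 + 18656 = 31064
Index = 23844 / 31064 × 100 = 76.7577

76.76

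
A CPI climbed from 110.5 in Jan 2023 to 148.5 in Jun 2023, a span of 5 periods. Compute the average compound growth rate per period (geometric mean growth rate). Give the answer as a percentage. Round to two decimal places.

Growth factor = (148.5/110.5)^(1/5) = (1.343891)^(1/5) = 1.060896
Growth rate = 1.060896 − 1 = 0.060896 = 6.0896%

6.09%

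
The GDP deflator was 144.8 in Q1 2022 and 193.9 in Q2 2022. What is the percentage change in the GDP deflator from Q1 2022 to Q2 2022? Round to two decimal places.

Change = (193.9 − 144.8) / 144.8 × 100
       = 49.1 / 144.8 × 100 = 33.9088%

33.91%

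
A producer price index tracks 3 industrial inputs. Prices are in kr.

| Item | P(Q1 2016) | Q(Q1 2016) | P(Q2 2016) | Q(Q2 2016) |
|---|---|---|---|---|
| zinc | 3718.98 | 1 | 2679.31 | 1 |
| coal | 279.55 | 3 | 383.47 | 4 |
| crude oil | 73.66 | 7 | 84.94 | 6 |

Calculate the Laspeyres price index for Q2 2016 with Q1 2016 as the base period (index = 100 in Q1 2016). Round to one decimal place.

87.2

Laspeyres price index uses base-period quantities as weights.
ΣP(Q2 2016)·Q(Q1 2016) = 2679.31×1 + 383.47×3 + 84.94×7 = 2679.31 + 1150.41 + 594.58 = 4424.3
ΣP(Q1 2016)·Q(Q1 2016) = 3718.98×1 + 279.55×3 + 73.66×7 = 3718.98 + 838.65 + 515.62 = 5073.25
Index = 4424.3 / 5073.25 × 100 = 87.2084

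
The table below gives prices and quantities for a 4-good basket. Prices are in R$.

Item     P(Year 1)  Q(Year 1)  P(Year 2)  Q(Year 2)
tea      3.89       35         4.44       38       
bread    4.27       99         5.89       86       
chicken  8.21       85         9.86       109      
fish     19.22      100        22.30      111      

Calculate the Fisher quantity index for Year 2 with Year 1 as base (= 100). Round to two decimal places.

111.23

Laspeyres component (base-period weights):
ΣP(Year 1)Q(Year 2) = 3.89×38 + 4.27×86 + 8.21×109 + 19.22×111 = 147.82 + 367.22 + 894.89 + 2133.42 = 3543.35
ΣP(Year 1)Q(Year 1) = 3.89×35 + 4.27×99 + 8.21×85 + 19.22×100 = 136.15 + 422.73 + 697.85 + 1922 = 3178.73
L = 3543.35 / 3178.73 × 100 = 111.4706
Paasche component (current-period weights):
ΣP(Year 2)Q(Year 2) = 4.44×38 + 5.89×86 + 9.86×109 + 22.30×111 = 168.72 + 506.54 + 1074.74 + 2475.3 = 4225.3
ΣP(Year 2)Q(Year 1) = 4.44×35 + 5.89×99 + 9.86×85 + 22.30×100 = 155.4 + 583.11 + 838.1 + 2230 = 3806.61
P = 4225.3 / 3806.61 × 100 = 110.9990
Fisher = √(L × P) = √(111.4706 × 110.9990) = 111.2346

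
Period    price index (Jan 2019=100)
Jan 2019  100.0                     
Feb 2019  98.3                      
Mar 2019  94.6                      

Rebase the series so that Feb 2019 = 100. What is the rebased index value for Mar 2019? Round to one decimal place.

Rebased(Mar 2019) = 94.6 / 98.3 × 100 = 96.2360

96.2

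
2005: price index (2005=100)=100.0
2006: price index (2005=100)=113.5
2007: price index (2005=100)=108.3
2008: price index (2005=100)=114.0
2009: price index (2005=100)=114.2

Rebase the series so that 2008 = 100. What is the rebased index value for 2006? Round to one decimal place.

99.6

Rebased(2006) = 113.5 / 114.0 × 100 = 99.5614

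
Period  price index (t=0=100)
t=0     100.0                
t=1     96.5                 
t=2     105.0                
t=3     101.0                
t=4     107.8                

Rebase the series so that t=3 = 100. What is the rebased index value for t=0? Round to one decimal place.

99.0

Rebased(t=0) = 100.0 / 101.0 × 100 = 99.0099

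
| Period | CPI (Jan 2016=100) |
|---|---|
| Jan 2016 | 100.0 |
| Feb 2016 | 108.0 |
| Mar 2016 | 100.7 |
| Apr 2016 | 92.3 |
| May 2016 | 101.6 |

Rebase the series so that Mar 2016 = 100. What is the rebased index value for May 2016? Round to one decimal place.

100.9

Rebased(May 2016) = 101.6 / 100.7 × 100 = 100.8937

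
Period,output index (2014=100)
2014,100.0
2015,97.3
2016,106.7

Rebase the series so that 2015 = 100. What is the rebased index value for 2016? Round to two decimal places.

109.66

Rebased(2016) = 106.7 / 97.3 × 100 = 109.6608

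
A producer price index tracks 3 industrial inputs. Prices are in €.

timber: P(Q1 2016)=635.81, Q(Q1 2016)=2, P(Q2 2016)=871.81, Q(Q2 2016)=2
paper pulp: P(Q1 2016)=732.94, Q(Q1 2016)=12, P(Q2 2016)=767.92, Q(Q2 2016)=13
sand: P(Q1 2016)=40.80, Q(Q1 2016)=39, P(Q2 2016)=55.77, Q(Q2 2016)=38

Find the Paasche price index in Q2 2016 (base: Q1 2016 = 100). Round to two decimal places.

112.11

Paasche price index uses current-period quantities as weights.
ΣP(Q2 2016)·Q(Q2 2016) = 871.81×2 + 767.92×13 + 55.77×38 = 1743.62 + 9982.96 + 2119.26 = 13845.84
ΣP(Q1 2016)·Q(Q2 2016) = 635.81×2 + 732.94×13 + 40.80×38 = 1271.62 + 9528.22 + 1550.4 = 12350.24
Index = 13845.84 / 12350.24 × 100 = 112.1099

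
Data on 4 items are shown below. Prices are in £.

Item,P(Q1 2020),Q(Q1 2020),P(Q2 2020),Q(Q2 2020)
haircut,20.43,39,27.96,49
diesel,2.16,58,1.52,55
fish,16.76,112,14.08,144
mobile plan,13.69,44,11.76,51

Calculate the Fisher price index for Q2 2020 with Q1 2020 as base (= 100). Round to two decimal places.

96.33

Laspeyres component (base-period weights):
ΣP(Q2 2020)Q(Q1 2020) = 27.96×39 + 1.52×58 + 14.08×112 + 11.76×44 = 1090.44 + 88.16 + 1576.96 + 517.44 = 3273
ΣP(Q1 2020)Q(Q1 2020) = 20.43×39 + 2.16×58 + 16.76×112 + 13.69×44 = 796.77 + 125.28 + 1877.12 + 602.36 = 3401.53
L = 3273 / 3401.53 × 100 = 96.2214
Paasche component (current-period weights):
ΣP(Q2 2020)Q(Q2 2020) = 27.96×49 + 1.52×55 + 14.08×144 + 11.76×51 = 1370.04 + 83.6 + 2027.52 + 599.76 = 4080.92
ΣP(Q1 2020)Q(Q2 2020) = 20.43×49 + 2.16×55 + 16.76×144 + 13.69×51 = 1001.07 + 118.8 + 2413.44 + 698.19 = 4231.5
P = 4080.92 / 4231.5 × 100 = 96.4415
Fisher = √(L × P) = √(96.2214 × 96.4415) = 96.3314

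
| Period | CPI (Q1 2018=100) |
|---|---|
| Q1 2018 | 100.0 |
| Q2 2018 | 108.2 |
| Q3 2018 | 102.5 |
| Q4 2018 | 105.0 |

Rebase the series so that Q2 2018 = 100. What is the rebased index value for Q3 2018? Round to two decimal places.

94.73

Rebased(Q3 2018) = 102.5 / 108.2 × 100 = 94.7320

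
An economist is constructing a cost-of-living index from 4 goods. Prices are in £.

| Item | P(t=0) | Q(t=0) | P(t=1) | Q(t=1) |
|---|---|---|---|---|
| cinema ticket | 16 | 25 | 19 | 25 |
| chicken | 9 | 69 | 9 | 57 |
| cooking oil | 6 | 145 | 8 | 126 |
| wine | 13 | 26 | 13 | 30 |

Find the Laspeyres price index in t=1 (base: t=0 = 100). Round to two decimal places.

Laspeyres price index uses base-period quantities as weights.
ΣP(t=1)·Q(t=0) = 19×25 + 9×69 + 8×145 + 13×26 = 475 + 621 + 1160 + 338 = 2594
ΣP(t=0)·Q(t=0) = 16×25 + 9×69 + 6×145 + 13×26 = 400 + 621 + 870 + 338 = 2229
Index = 2594 / 2229 × 100 = 116.3751

116.38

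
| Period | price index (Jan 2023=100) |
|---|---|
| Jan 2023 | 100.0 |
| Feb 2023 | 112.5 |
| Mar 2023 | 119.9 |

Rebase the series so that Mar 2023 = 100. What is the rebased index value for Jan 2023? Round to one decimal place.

Rebased(Jan 2023) = 100.0 / 119.9 × 100 = 83.4028

83.4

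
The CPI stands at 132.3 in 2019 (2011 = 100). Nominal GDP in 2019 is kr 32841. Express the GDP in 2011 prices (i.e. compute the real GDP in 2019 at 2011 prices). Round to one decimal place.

Real = Nominal ÷ (Index/100) = 32841 ÷ (132.3/100)
     = 32841 ÷ 1.323 = 24823.1293

24823.1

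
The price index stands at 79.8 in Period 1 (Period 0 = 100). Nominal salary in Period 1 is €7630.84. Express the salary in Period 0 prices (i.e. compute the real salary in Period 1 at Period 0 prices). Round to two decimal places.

9562.46

Real = Nominal ÷ (Index/100) = 7630.84 ÷ (79.8/100)
     = 7630.84 ÷ 0.798 = 9562.4561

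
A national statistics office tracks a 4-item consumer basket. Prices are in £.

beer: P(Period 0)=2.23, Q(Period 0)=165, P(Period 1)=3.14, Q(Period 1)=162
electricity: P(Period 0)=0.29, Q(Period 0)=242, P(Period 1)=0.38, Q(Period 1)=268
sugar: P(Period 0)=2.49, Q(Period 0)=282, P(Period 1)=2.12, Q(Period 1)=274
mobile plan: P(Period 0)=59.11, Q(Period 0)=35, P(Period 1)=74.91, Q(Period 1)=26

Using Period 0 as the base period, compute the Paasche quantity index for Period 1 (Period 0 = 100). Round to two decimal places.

Paasche quantity index uses current-period prices as weights.
ΣP(Period 1)·Q(Period 1) = 3.14×162 + 0.38×268 + 2.12×274 + 74.91×26 = 508.68 + 101.84 + 580.88 + 1947.66 = 3139.06
ΣP(Period 1)·Q(Period 0) = 3.14×165 + 0.38×242 + 2.12×282 + 74.91×35 = 518.1 + 91.96 + 597.84 + 2621.85 = 3829.75
Index = 3139.06 / 3829.75 × 100 = 81.9651

81.97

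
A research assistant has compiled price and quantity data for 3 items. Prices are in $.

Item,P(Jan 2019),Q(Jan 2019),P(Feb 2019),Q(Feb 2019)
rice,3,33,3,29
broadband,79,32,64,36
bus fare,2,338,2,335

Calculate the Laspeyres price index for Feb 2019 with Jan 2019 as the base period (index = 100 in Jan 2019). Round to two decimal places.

Laspeyres price index uses base-period quantities as weights.
ΣP(Feb 2019)·Q(Jan 2019) = 3×33 + 64×32 + 2×338 = 99 + 2048 + 676 = 2823
ΣP(Jan 2019)·Q(Jan 2019) = 3×33 + 79×32 + 2×338 = 99 + 2528 + 676 = 3303
Index = 2823 / 3303 × 100 = 85.4678

85.47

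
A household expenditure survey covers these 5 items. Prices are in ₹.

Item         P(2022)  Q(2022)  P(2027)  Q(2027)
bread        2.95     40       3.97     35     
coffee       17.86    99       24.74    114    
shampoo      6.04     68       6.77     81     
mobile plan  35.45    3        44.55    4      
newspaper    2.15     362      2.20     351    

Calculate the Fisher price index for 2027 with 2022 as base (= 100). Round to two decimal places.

126.07

Laspeyres component (base-period weights):
ΣP(2027)Q(2022) = 3.97×40 + 24.74×99 + 6.77×68 + 44.55×3 + 2.20×362 = 158.8 + 2449.26 + 460.36 + 133.65 + 796.4 = 3998.47
ΣP(2022)Q(2022) = 2.95×40 + 17.86×99 + 6.04×68 + 35.45×3 + 2.15×362 = 118 + 1768.14 + 410.72 + 106.35 + 778.3 = 3181.51
L = 3998.47 / 3181.51 × 100 = 125.6784
Paasche component (current-period weights):
ΣP(2027)Q(2027) = 3.97×35 + 24.74×114 + 6.77×81 + 44.55×4 + 2.20×351 = 138.95 + 2820.36 + 548.37 + 178.2 + 772.2 = 4458.08
ΣP(2022)Q(2027) = 2.95×35 + 17.86×114 + 6.04×81 + 35.45×4 + 2.15×351 = 103.25 + 2036.04 + 489.24 + 141.8 + 754.65 = 3524.98
P = 4458.08 / 3524.98 × 100 = 126.4711
Fisher = √(L × P) = √(125.6784 × 126.4711) = 126.0741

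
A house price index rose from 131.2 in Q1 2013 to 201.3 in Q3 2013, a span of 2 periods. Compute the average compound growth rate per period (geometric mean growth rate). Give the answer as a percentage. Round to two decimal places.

Growth factor = (201.3/131.2)^(1/2) = (1.534299)^(1/2) = 1.238668
Growth rate = 1.238668 − 1 = 0.238668 = 23.8668%

23.87%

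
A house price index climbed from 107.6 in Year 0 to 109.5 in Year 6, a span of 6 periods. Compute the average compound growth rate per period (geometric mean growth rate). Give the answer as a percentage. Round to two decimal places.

Growth factor = (109.5/107.6)^(1/6) = (1.017658)^(1/6) = 1.002922
Growth rate = 1.002922 − 1 = 0.002922 = 0.2922%

0.29%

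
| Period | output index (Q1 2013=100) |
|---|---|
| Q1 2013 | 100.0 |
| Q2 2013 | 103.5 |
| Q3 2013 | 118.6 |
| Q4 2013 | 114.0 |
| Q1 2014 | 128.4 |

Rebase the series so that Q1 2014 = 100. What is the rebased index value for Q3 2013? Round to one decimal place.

Rebased(Q3 2013) = 118.6 / 128.4 × 100 = 92.3676

92.4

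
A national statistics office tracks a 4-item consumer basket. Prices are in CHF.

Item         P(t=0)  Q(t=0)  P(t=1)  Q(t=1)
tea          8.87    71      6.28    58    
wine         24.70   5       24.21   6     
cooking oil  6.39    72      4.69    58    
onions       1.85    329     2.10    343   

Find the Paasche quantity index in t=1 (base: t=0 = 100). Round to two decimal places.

94.13

Paasche quantity index uses current-period prices as weights.
ΣP(t=1)·Q(t=1) = 6.28×58 + 24.21×6 + 4.69×58 + 2.10×343 = 364.24 + 145.26 + 272.02 + 720.3 = 1501.82
ΣP(t=1)·Q(t=0) = 6.28×71 + 24.21×5 + 4.69×72 + 2.10×329 = 445.88 + 121.05 + 337.68 + 690.9 = 1595.51
Index = 1501.82 / 1595.51 × 100 = 94.1279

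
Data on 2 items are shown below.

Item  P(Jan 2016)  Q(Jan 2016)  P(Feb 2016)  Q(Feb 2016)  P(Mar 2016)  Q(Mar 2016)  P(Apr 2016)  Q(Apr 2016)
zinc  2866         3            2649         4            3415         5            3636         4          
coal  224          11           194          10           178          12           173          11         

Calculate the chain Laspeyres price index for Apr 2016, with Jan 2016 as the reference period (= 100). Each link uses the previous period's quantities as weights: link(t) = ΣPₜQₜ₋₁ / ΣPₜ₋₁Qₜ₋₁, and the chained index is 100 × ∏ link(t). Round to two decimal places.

Link Jan 2016→Feb 2016:
ΣP(Feb 2016)Q(Jan 2016) = 2649×3 + 194×11 = 7947 + 2134 = 10081
ΣP(Jan 2016)Q(Jan 2016) = 2866×3 + 224×11 = 8598 + 2464 = 11062
link = 10081/11062 = 0.911318
Link Feb 2016→Mar 2016:
ΣP(Mar 2016)Q(Feb 2016) = 3415×4 + 178×10 = 13660 + 1780 = 15440
ΣP(Feb 2016)Q(Feb 2016) = 2649×4 + 194×10 = 10596 + 1940 = 12536
link = 15440/12536 = 1.231653
Link Mar 2016→Apr 2016:
ΣP(Apr 2016)Q(Mar 2016) = 3636×5 + 173×12 = 18180 + 2076 = 20256
ΣP(Mar 2016)Q(Mar 2016) = 3415×5 + 178×12 = 17075 + 2136 = 19211
link = 20256/19211 = 1.054396
Chained index = 100 × 0.911318 × 1.231653 × 1.054396 = 118.3483

118.35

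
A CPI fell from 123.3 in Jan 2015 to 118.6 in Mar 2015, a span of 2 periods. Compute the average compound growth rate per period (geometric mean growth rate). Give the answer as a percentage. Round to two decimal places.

-1.92%

Growth factor = (118.6/123.3)^(1/2) = (0.961882)^(1/2) = 0.980756
Growth rate = 0.980756 − 1 = -0.019244 = -1.9244%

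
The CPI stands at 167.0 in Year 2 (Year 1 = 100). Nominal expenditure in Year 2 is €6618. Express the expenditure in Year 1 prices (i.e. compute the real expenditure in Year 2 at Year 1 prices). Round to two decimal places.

Real = Nominal ÷ (Index/100) = 6618 ÷ (167.0/100)
     = 6618 ÷ 1.670 = 3962.8743

3962.87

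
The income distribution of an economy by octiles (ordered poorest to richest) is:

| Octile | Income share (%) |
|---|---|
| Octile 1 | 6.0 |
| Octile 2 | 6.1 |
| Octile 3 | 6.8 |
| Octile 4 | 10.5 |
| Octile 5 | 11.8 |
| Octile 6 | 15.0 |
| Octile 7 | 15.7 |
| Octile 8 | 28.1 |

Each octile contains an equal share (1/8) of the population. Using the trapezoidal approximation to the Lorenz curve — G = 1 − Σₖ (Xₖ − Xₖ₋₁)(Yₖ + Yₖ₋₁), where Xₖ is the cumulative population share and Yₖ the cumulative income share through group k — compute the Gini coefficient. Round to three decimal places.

Cumulative income shares Yₖ: 0.0600, 0.1210, 0.1890, 0.2940, 0.4120, 0.5620, 0.7190, 1.0000
Σ (Xₖ−Xₖ₋₁)(Yₖ+Yₖ₋₁) = (1/8)(0.0600+0.0000) + (1/8)(0.1210+0.0600) + (1/8)(0.1890+0.1210) + (1/8)(0.2940+0.1890) + (1/8)(0.4120+0.2940) + (1/8)(0.5620+0.4120) + (1/8)(0.7190+0.5620) + (1/8)(1.0000+0.7190)
  = 0.0075 + 0.0226 + 0.0387 + 0.0604 + 0.0882 + 0.1217 + 0.1601 + 0.2149 = 0.7142
G = 1 − 0.7142 = 0.2858

0.286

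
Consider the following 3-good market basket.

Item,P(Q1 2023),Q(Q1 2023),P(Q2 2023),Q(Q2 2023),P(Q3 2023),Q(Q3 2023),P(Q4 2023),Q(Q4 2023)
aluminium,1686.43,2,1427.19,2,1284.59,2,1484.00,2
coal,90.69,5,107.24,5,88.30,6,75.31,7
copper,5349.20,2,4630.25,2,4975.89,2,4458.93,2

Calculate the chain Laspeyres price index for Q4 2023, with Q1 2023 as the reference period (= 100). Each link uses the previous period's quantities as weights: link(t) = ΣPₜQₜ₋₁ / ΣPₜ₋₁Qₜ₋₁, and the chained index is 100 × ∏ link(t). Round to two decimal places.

84.37

Link Q1 2023→Q2 2023:
ΣP(Q2 2023)Q(Q1 2023) = 1427.19×2 + 107.24×5 + 4630.25×2 = 2854.38 + 536.2 + 9260.5 = 12651.08
ΣP(Q1 2023)Q(Q1 2023) = 1686.43×2 + 90.69×5 + 5349.20×2 = 3372.86 + 453.45 + 10698.4 = 14524.71
link = 12651.08/14524.71 = 0.871004
Link Q2 2023→Q3 2023:
ΣP(Q3 2023)Q(Q2 2023) = 1284.59×2 + 88.30×5 + 4975.89×2 = 2569.18 + 441.5 + 9951.78 = 12962.46
ΣP(Q2 2023)Q(Q2 2023) = 1427.19×2 + 107.24×5 + 4630.25×2 = 2854.38 + 536.2 + 9260.5 = 12651.08
link = 12962.46/12651.08 = 1.024613
Link Q3 2023→Q4 2023:
ΣP(Q4 2023)Q(Q3 2023) = 1484.00×2 + 75.31×6 + 4458.93×2 = 2968 + 451.86 + 8917.86 = 12337.72
ΣP(Q3 2023)Q(Q3 2023) = 1284.59×2 + 88.30×6 + 4975.89×2 = 2569.18 + 529.8 + 9951.78 = 13050.76
link = 12337.72/13050.76 = 0.945364
Chained index = 100 × 0.871004 × 1.024613 × 0.945364 = 84.3683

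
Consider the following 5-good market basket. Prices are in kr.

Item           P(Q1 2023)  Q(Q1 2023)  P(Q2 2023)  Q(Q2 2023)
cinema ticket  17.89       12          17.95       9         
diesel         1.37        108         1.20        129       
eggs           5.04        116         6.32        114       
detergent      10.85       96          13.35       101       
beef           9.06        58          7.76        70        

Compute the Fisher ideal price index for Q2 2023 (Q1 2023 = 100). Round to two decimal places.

111.29

Laspeyres component (base-period weights):
ΣP(Q2 2023)Q(Q1 2023) = 17.95×12 + 1.20×108 + 6.32×116 + 13.35×96 + 7.76×58 = 215.4 + 129.6 + 733.12 + 1281.6 + 450.08 = 2809.8
ΣP(Q1 2023)Q(Q1 2023) = 17.89×12 + 1.37×108 + 5.04×116 + 10.85×96 + 9.06×58 = 214.68 + 147.96 + 584.64 + 1041.6 + 525.48 = 2514.36
L = 2809.8 / 2514.36 × 100 = 111.7501
Paasche component (current-period weights):
ΣP(Q2 2023)Q(Q2 2023) = 17.95×9 + 1.20×129 + 6.32×114 + 13.35×101 + 7.76×70 = 161.55 + 154.8 + 720.48 + 1348.35 + 543.2 = 2928.38
ΣP(Q1 2023)Q(Q2 2023) = 17.89×9 + 1.37×129 + 5.04×114 + 10.85×101 + 9.06×70 = 161.01 + 176.73 + 574.56 + 1095.85 + 634.2 = 2642.35
P = 2928.38 / 2642.35 × 100 = 110.8248
Fisher = √(L × P) = √(111.7501 × 110.8248) = 111.2865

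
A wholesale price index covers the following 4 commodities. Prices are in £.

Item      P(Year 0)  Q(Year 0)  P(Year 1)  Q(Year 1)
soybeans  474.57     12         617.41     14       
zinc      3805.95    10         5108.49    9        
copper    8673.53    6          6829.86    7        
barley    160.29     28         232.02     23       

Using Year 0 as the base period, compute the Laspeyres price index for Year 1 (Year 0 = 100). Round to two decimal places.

Laspeyres price index uses base-period quantities as weights.
ΣP(Year 1)·Q(Year 0) = 617.41×12 + 5108.49×10 + 6829.86×6 + 232.02×28 = 7408.92 + 51084.9 + 40979.16 + 6496.56 = 105969.54
ΣP(Year 0)·Q(Year 0) = 474.57×12 + 3805.95×10 + 8673.53×6 + 160.29×28 = 5694.84 + 38059.5 + 52041.18 + 4488.12 = 100283.64
Index = 105969.54 / 100283.64 × 100 = 105.6698

105.67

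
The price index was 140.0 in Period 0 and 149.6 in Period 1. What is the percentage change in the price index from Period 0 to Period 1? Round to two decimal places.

Change = (149.6 − 140.0) / 140.0 × 100
       = 9.6 / 140.0 × 100 = 6.8571%

6.86%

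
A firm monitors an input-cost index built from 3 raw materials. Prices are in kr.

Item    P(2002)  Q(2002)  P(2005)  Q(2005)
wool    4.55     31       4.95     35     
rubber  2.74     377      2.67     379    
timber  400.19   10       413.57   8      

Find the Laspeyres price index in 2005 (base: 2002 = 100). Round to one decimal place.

102.3

Laspeyres price index uses base-period quantities as weights.
ΣP(2005)·Q(2002) = 4.95×31 + 2.67×377 + 413.57×10 = 153.45 + 1006.59 + 4135.7 = 5295.74
ΣP(2002)·Q(2002) = 4.55×31 + 2.74×377 + 400.19×10 = 141.05 + 1032.98 + 4001.9 = 5175.93
Index = 5295.74 / 5175.93 × 100 = 102.3148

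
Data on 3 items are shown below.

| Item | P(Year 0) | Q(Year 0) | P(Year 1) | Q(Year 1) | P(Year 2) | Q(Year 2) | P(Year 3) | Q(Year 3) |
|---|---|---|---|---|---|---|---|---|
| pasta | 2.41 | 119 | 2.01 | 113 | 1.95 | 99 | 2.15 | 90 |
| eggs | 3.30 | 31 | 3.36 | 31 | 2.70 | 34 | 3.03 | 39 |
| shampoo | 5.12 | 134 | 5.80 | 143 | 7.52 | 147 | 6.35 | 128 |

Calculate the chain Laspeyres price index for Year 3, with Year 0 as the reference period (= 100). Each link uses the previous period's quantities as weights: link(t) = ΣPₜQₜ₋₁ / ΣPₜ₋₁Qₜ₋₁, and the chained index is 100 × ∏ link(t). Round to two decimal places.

111.30

Link Year 0→Year 1:
ΣP(Year 1)Q(Year 0) = 2.01×119 + 3.36×31 + 5.80×134 = 239.19 + 104.16 + 777.2 = 1120.55
ΣP(Year 0)Q(Year 0) = 2.41×119 + 3.30×31 + 5.12×134 = 286.79 + 102.3 + 686.08 = 1075.17
link = 1120.55/1075.17 = 1.042207
Link Year 1→Year 2:
ΣP(Year 2)Q(Year 1) = 1.95×113 + 2.70×31 + 7.52×143 = 220.35 + 83.7 + 1075.36 = 1379.41
ΣP(Year 1)Q(Year 1) = 2.01×113 + 3.36×31 + 5.80×143 = 227.13 + 104.16 + 829.4 = 1160.69
link = 1379.41/1160.69 = 1.188440
Link Year 2→Year 3:
ΣP(Year 3)Q(Year 2) = 2.15×99 + 3.03×34 + 6.35×147 = 212.85 + 103.02 + 933.45 = 1249.32
ΣP(Year 2)Q(Year 2) = 1.95×99 + 2.70×34 + 7.52×147 = 193.05 + 91.8 + 1105.44 = 1390.29
link = 1249.32/1390.29 = 0.898604
Chained index = 100 × 1.042207 × 1.188440 × 0.898604 = 111.3011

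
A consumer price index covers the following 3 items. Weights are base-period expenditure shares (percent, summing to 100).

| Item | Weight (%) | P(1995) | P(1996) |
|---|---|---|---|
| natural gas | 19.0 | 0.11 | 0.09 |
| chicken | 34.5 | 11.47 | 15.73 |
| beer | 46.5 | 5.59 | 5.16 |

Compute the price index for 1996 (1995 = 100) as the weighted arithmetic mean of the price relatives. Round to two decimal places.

natural gas: 19.0 × (0.09/0.11) = 19.0 × 0.818182 = 15.5455
chicken: 34.5 × (15.73/11.47) = 34.5 × 1.371404 = 47.3134
beer: 46.5 × (5.16/5.59) = 46.5 × 0.923077 = 42.9231
Index = Σ wᵢ·(p₁ᵢ/p₀ᵢ) = 15.5455 + 47.3134 + 42.9231 = 105.7820

105.78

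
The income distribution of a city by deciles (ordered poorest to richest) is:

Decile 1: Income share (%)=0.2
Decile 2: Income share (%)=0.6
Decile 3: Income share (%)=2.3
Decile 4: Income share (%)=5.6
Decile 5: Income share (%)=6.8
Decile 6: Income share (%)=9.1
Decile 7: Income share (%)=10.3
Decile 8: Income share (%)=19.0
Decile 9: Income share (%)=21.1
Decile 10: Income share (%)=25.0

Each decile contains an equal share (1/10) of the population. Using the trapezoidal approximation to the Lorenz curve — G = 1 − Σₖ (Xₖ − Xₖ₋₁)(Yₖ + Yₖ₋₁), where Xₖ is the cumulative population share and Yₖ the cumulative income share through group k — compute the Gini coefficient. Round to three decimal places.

Cumulative income shares Yₖ: 0.0020, 0.0080, 0.0310, 0.0870, 0.1550, 0.2460, 0.3490, 0.5390, 0.7500, 1.0000
Σ (Xₖ−Xₖ₋₁)(Yₖ+Yₖ₋₁) = (1/10)(0.0020+0.0000) + (1/10)(0.0080+0.0020) + (1/10)(0.0310+0.0080) + (1/10)(0.0870+0.0310) + (1/10)(0.1550+0.0870) + (1/10)(0.2460+0.1550) + (1/10)(0.3490+0.2460) + (1/10)(0.5390+0.3490) + (1/10)(0.7500+0.5390) + (1/10)(1.0000+0.7500)
  = 0.0002 + 0.0010 + 0.0039 + 0.0118 + 0.0242 + 0.0401 + 0.0595 + 0.0888 + 0.1289 + 0.1750 = 0.5334
G = 1 − 0.5334 = 0.4666

0.467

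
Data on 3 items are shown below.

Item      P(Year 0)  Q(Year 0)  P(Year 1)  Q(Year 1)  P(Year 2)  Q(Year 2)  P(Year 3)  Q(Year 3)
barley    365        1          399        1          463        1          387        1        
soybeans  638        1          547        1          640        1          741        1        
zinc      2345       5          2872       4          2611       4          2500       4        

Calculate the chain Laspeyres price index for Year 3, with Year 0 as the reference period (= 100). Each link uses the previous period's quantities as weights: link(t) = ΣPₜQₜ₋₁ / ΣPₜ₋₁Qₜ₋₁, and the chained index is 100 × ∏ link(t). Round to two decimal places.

Link Year 0→Year 1:
ΣP(Year 1)Q(Year 0) = 399×1 + 547×1 + 2872×5 = 399 + 547 + 14360 = 15306
ΣP(Year 0)Q(Year 0) = 365×1 + 638×1 + 2345×5 = 365 + 638 + 11725 = 12728
link = 15306/12728 = 1.202546
Link Year 1→Year 2:
ΣP(Year 2)Q(Year 1) = 463×1 + 640×1 + 2611×4 = 463 + 640 + 10444 = 11547
ΣP(Year 1)Q(Year 1) = 399×1 + 547×1 + 2872×4 = 399 + 547 + 11488 = 12434
link = 11547/12434 = 0.928663
Link Year 2→Year 3:
ΣP(Year 3)Q(Year 2) = 387×1 + 741×1 + 2500×4 = 387 + 741 + 10000 = 11128
ΣP(Year 2)Q(Year 2) = 463×1 + 640×1 + 2611×4 = 463 + 640 + 10444 = 11547
link = 11128/11547 = 0.963714
Chained index = 100 × 1.202546 × 0.928663 × 0.963714 = 107.6237

107.62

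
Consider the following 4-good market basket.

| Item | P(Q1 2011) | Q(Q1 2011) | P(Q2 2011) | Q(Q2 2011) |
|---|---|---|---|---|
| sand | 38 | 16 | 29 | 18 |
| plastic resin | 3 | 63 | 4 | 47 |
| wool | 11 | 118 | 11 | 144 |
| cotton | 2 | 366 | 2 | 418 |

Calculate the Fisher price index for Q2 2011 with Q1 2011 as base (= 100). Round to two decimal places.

96.79

Laspeyres component (base-period weights):
ΣP(Q2 2011)Q(Q1 2011) = 29×16 + 4×63 + 11×118 + 2×366 = 464 + 252 + 1298 + 732 = 2746
ΣP(Q1 2011)Q(Q1 2011) = 38×16 + 3×63 + 11×118 + 2×366 = 608 + 189 + 1298 + 732 = 2827
L = 2746 / 2827 × 100 = 97.1348
Paasche component (current-period weights):
ΣP(Q2 2011)Q(Q2 2011) = 29×18 + 4×47 + 11×144 + 2×418 = 522 + 188 + 1584 + 836 = 3130
ΣP(Q1 2011)Q(Q2 2011) = 38×18 + 3×47 + 11×144 + 2×418 = 684 + 141 + 1584 + 836 = 3245
P = 3130 / 3245 × 100 = 96.4561
Fisher = √(L × P) = √(97.1348 × 96.4561) = 96.7948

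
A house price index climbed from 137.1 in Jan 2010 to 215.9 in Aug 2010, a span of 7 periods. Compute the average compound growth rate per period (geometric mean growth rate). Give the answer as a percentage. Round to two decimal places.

Growth factor = (215.9/137.1)^(1/7) = (1.574763)^(1/7) = 1.067023
Growth rate = 1.067023 − 1 = 0.067023 = 6.7023%

6.70%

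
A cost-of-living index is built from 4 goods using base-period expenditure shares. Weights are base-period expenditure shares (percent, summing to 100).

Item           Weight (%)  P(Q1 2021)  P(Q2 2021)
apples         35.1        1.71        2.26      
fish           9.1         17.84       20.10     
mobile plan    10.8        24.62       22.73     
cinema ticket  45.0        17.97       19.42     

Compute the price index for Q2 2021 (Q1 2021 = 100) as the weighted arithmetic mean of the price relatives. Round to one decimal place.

115.2

apples: 35.1 × (2.26/1.71) = 35.1 × 1.321637 = 46.3895
fish: 9.1 × (20.10/17.84) = 9.1 × 1.126682 = 10.2528
mobile plan: 10.8 × (22.73/24.62) = 10.8 × 0.923233 = 9.9709
cinema ticket: 45.0 × (19.42/17.97) = 45.0 × 1.080690 = 48.6311
Index = Σ wᵢ·(p₁ᵢ/p₀ᵢ) = 46.3895 + 10.2528 + 9.9709 + 48.6311 = 115.2442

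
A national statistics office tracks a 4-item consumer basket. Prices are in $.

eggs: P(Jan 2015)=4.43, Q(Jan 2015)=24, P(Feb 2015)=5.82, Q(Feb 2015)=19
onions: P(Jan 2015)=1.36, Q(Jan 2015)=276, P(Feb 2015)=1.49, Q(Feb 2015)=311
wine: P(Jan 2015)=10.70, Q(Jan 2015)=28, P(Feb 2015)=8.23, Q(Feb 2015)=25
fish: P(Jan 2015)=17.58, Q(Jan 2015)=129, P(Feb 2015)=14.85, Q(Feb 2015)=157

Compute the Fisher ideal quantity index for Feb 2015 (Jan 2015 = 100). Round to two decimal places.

115.64

Laspeyres component (base-period weights):
ΣP(Jan 2015)Q(Feb 2015) = 4.43×19 + 1.36×311 + 10.70×25 + 17.58×157 = 84.17 + 422.96 + 267.5 + 2760.06 = 3534.69
ΣP(Jan 2015)Q(Jan 2015) = 4.43×24 + 1.36×276 + 10.70×28 + 17.58×129 = 106.32 + 375.36 + 299.6 + 2267.82 = 3049.1
L = 3534.69 / 3049.1 × 100 = 115.9257
Paasche component (current-period weights):
ΣP(Feb 2015)Q(Feb 2015) = 5.82×19 + 1.49×311 + 8.23×25 + 14.85×157 = 110.58 + 463.39 + 205.75 + 2331.45 = 3111.17
ΣP(Feb 2015)Q(Jan 2015) = 5.82×24 + 1.49×276 + 8.23×28 + 14.85×129 = 139.68 + 411.24 + 230.44 + 1915.65 = 2697.01
P = 3111.17 / 2697.01 × 100 = 115.3563
Fisher = √(L × P) = √(115.9257 × 115.3563) = 115.6406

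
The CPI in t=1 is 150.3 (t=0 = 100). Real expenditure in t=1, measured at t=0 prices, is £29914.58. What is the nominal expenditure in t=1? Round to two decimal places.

44961.61

Nominal = Real × (Index/100) = 29914.58 × (150.3/100)
        = 29914.58 × 1.503 = 44961.6137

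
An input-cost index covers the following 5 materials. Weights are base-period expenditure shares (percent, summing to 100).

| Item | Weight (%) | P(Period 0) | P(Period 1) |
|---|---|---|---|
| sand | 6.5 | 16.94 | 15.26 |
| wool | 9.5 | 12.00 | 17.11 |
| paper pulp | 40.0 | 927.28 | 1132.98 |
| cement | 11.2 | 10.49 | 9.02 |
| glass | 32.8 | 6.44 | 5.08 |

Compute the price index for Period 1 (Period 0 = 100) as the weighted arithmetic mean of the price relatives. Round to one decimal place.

103.8

sand: 6.5 × (15.26/16.94) = 6.5 × 0.900826 = 5.8554
wool: 9.5 × (17.11/12.00) = 9.5 × 1.425833 = 13.5454
paper pulp: 40.0 × (1132.98/927.28) = 40.0 × 1.221832 = 48.8733
cement: 11.2 × (9.02/10.49) = 11.2 × 0.859867 = 9.6305
glass: 32.8 × (5.08/6.44) = 32.8 × 0.788820 = 25.8733
Index = Σ wᵢ·(p₁ᵢ/p₀ᵢ) = 5.8554 + 13.5454 + 48.8733 + 9.6305 + 25.8733 = 103.7778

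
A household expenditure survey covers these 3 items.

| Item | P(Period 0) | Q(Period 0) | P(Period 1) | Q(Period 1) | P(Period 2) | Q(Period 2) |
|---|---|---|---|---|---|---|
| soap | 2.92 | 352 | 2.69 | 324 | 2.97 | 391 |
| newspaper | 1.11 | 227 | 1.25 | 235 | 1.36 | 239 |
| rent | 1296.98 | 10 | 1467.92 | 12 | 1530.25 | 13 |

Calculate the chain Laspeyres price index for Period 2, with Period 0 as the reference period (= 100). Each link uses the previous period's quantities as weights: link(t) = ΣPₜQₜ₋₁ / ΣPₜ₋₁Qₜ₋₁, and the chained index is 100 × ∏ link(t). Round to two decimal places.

Link Period 0→Period 1:
ΣP(Period 1)Q(Period 0) = 2.69×352 + 1.25×227 + 1467.92×10 = 946.88 + 283.75 + 14679.2 = 15909.83
ΣP(Period 0)Q(Period 0) = 2.92×352 + 1.11×227 + 1296.98×10 = 1027.84 + 251.97 + 12969.8 = 14249.61
link = 15909.83/14249.61 = 1.116510
Link Period 1→Period 2:
ΣP(Period 2)Q(Period 1) = 2.97×324 + 1.36×235 + 1530.25×12 = 962.28 + 319.6 + 18363 = 19644.88
ΣP(Period 1)Q(Period 1) = 2.69×324 + 1.25×235 + 1467.92×12 = 871.56 + 293.75 + 17615.04 = 18780.35
link = 19644.88/18780.35 = 1.046034
Chained index = 100 × 1.116510 × 1.046034 = 116.7907

116.79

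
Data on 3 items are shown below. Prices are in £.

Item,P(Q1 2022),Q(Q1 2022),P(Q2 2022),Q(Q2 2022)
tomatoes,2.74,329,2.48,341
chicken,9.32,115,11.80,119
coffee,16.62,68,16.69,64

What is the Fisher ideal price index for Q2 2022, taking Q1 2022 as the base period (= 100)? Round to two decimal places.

Laspeyres component (base-period weights):
ΣP(Q2 2022)Q(Q1 2022) = 2.48×329 + 11.80×115 + 16.69×68 = 815.92 + 1357 + 1134.92 = 3307.84
ΣP(Q1 2022)Q(Q1 2022) = 2.74×329 + 9.32×115 + 16.62×68 = 901.46 + 1071.8 + 1130.16 = 3103.42
L = 3307.84 / 3103.42 × 100 = 106.5869
Paasche component (current-period weights):
ΣP(Q2 2022)Q(Q2 2022) = 2.48×341 + 11.80×119 + 16.69×64 = 845.68 + 1404.2 + 1068.16 = 3318.04
ΣP(Q1 2022)Q(Q2 2022) = 2.74×341 + 9.32×119 + 16.62×64 = 934.34 + 1109.08 + 1063.68 = 3107.1
P = 3318.04 / 3107.1 × 100 = 106.7890
Fisher = √(L × P) = √(106.5869 × 106.7890) = 106.6879

106.69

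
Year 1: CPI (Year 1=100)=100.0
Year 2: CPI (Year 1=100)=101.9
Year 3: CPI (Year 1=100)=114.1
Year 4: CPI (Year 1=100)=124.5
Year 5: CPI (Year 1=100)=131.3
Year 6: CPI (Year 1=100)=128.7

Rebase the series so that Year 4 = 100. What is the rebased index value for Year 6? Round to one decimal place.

Rebased(Year 6) = 128.7 / 124.5 × 100 = 103.3735

103.4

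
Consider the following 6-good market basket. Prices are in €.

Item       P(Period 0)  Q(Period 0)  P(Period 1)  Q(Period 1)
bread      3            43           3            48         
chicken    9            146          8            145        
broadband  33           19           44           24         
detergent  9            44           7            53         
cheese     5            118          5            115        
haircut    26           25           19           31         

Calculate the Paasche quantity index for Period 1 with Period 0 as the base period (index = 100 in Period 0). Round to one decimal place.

Paasche quantity index uses current-period prices as weights.
ΣP(Period 1)·Q(Period 1) = 3×48 + 8×145 + 44×24 + 7×53 + 5×115 + 19×31 = 144 + 1160 + 1056 + 371 + 575 + 589 = 3895
ΣP(Period 1)·Q(Period 0) = 3×43 + 8×146 + 44×19 + 7×44 + 5×118 + 19×25 = 129 + 1168 + 836 + 308 + 590 + 475 = 3506
Index = 3895 / 3506 × 100 = 111.0953

111.1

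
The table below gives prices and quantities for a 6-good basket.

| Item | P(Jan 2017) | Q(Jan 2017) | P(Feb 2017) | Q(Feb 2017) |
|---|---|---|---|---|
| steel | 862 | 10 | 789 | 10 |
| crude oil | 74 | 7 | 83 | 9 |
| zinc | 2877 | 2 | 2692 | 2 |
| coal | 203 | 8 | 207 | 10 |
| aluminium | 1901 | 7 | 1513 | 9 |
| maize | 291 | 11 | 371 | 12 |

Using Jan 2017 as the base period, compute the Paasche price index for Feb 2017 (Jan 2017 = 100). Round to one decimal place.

Paasche price index uses current-period quantities as weights.
ΣP(Feb 2017)·Q(Feb 2017) = 789×10 + 83×9 + 2692×2 + 207×10 + 1513×9 + 371×12 = 7890 + 747 + 5384 + 2070 + 13617 + 4452 = 34160
ΣP(Jan 2017)·Q(Feb 2017) = 862×10 + 74×9 + 2877×2 + 203×10 + 1901×9 + 291×12 = 8620 + 666 + 5754 + 2030 + 17109 + 3492 = 37671
Index = 34160 / 37671 × 100 = 90.6798

90.7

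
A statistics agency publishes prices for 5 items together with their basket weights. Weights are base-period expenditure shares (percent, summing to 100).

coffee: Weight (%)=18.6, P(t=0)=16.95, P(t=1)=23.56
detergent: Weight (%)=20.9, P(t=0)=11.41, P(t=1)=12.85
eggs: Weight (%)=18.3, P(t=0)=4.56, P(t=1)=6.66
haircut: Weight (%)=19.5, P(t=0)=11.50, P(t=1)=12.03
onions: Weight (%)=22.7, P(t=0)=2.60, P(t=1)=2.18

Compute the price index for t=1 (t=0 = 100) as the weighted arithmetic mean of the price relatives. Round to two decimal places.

115.55

coffee: 18.6 × (23.56/16.95) = 18.6 × 1.389971 = 25.8535
detergent: 20.9 × (12.85/11.41) = 20.9 × 1.126205 = 23.5377
eggs: 18.3 × (6.66/4.56) = 18.3 × 1.460526 = 26.7276
haircut: 19.5 × (12.03/11.50) = 19.5 × 1.046087 = 20.3987
onions: 22.7 × (2.18/2.60) = 22.7 × 0.838462 = 19.0331
Index = Σ wᵢ·(p₁ᵢ/p₀ᵢ) = 25.8535 + 23.5377 + 26.7276 + 20.3987 + 19.0331 = 115.5505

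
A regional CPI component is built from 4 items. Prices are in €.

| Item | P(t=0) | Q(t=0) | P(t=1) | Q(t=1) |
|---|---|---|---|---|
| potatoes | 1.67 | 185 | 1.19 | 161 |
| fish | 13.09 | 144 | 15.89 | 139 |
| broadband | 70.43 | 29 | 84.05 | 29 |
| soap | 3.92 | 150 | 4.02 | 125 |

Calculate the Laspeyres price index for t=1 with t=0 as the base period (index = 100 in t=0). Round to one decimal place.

Laspeyres price index uses base-period quantities as weights.
ΣP(t=1)·Q(t=0) = 1.19×185 + 15.89×144 + 84.05×29 + 4.02×150 = 220.15 + 2288.16 + 2437.45 + 603 = 5548.76
ΣP(t=0)·Q(t=0) = 1.67×185 + 13.09×144 + 70.43×29 + 3.92×150 = 308.95 + 1884.96 + 2042.47 + 588 = 4824.38
Index = 5548.76 / 4824.38 × 100 = 115.0150

115.0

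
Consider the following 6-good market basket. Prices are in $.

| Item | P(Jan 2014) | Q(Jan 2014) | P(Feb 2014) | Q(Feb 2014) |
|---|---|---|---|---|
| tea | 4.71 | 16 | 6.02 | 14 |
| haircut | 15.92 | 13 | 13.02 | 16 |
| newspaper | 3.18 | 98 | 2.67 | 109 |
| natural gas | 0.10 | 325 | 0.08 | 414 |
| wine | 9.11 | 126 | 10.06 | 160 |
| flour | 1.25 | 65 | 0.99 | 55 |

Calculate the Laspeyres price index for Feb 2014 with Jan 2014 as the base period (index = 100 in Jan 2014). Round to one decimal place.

101.6

Laspeyres price index uses base-period quantities as weights.
ΣP(Feb 2014)·Q(Jan 2014) = 6.02×16 + 13.02×13 + 2.67×98 + 0.08×325 + 10.06×126 + 0.99×65 = 96.32 + 169.26 + 261.66 + 26 + 1267.56 + 64.35 = 1885.15
ΣP(Jan 2014)·Q(Jan 2014) = 4.71×16 + 15.92×13 + 3.18×98 + 0.10×325 + 9.11×126 + 1.25×65 = 75.36 + 206.96 + 311.64 + 32.5 + 1147.86 + 81.25 = 1855.57
Index = 1885.15 / 1855.57 × 100 = 101.5941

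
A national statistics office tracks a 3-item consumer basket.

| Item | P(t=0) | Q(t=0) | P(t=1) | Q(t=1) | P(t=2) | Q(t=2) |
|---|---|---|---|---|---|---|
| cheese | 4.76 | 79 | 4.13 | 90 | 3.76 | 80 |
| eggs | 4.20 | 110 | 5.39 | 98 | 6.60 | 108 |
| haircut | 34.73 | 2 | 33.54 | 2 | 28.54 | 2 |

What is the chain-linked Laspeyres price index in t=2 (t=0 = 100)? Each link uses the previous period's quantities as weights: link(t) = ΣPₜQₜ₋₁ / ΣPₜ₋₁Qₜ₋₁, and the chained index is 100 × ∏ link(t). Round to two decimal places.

117.14

Link t=0→t=1:
ΣP(t=1)Q(t=0) = 4.13×79 + 5.39×110 + 33.54×2 = 326.27 + 592.9 + 67.08 = 986.25
ΣP(t=0)Q(t=0) = 4.76×79 + 4.20×110 + 34.73×2 = 376.04 + 462 + 69.46 = 907.5
link = 986.25/907.5 = 1.086777
Link t=1→t=2:
ΣP(t=2)Q(t=1) = 3.76×90 + 6.60×98 + 28.54×2 = 338.4 + 646.8 + 57.08 = 1042.28
ΣP(t=1)Q(t=1) = 4.13×90 + 5.39×98 + 33.54×2 = 371.7 + 528.22 + 67.08 = 967
link = 1042.28/967 = 1.077849
Chained index = 100 × 1.086777 × 1.077849 = 117.1381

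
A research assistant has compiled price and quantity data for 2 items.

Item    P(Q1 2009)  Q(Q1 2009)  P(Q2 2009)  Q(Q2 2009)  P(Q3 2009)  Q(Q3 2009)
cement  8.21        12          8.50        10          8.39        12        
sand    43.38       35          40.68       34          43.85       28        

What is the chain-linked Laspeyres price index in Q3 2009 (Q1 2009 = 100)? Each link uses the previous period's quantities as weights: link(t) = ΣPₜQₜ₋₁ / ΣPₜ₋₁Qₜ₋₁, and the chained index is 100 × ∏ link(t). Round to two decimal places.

101.23

Link Q1 2009→Q2 2009:
ΣP(Q2 2009)Q(Q1 2009) = 8.50×12 + 40.68×35 = 102 + 1423.8 = 1525.8
ΣP(Q1 2009)Q(Q1 2009) = 8.21×12 + 43.38×35 = 98.52 + 1518.3 = 1616.82
link = 1525.8/1616.82 = 0.943704
Link Q2 2009→Q3 2009:
ΣP(Q3 2009)Q(Q2 2009) = 8.39×10 + 43.85×34 = 83.9 + 1490.9 = 1574.8
ΣP(Q2 2009)Q(Q2 2009) = 8.50×10 + 40.68×34 = 85 + 1383.12 = 1468.12
link = 1574.8/1468.12 = 1.072664
Chained index = 100 × 0.943704 × 1.072664 = 101.2278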